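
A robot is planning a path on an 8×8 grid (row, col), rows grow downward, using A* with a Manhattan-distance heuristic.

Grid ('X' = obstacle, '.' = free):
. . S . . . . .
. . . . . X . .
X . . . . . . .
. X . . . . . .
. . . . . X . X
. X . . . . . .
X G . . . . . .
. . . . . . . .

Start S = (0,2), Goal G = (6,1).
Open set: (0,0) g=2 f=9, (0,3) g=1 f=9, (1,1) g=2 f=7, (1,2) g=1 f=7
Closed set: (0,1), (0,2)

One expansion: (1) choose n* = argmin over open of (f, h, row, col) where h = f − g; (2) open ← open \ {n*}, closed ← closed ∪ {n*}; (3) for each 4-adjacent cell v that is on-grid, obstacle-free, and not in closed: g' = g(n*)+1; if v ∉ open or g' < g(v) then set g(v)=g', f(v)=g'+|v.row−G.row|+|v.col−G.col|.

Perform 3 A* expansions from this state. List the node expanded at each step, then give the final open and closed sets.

order=[(1,1) → (2,1) → (1,2)]; open=[(0,0) g=2 f=9, (0,3) g=1 f=9, (1,0) g=3 f=9, (1,3) g=2 f=9, (2,2) g=2 f=7]; closed=[(0,1), (0,2), (1,1), (1,2), (2,1)]

step 1: expand (1,1) (f=7, h=5) → closed; open now [(0,0) g=2 f=9, (0,3) g=1 f=9, (1,0) g=3 f=9, (1,2) g=1 f=7, (2,1) g=3 f=7]
step 2: expand (2,1) (f=7, h=4) → closed; open now [(0,0) g=2 f=9, (0,3) g=1 f=9, (1,0) g=3 f=9, (1,2) g=1 f=7, (2,2) g=4 f=9]
step 3: expand (1,2) (f=7, h=6) → closed; open now [(0,0) g=2 f=9, (0,3) g=1 f=9, (1,0) g=3 f=9, (1,3) g=2 f=9, (2,2) g=2 f=7]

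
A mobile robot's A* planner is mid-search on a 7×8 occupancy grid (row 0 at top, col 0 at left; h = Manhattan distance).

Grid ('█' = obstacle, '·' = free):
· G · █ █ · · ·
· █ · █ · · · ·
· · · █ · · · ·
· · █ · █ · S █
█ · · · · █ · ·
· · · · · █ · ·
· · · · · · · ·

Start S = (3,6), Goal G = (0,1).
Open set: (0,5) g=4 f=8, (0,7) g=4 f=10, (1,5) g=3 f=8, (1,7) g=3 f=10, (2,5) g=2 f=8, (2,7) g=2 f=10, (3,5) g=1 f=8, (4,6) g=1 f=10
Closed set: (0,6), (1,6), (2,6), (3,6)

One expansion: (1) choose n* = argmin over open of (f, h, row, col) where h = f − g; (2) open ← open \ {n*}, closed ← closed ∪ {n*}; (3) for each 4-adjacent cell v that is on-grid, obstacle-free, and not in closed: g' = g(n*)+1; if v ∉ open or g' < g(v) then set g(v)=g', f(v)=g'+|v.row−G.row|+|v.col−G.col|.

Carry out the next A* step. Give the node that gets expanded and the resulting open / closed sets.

expanded=(0,5); open=[(0,7) g=4 f=10, (1,5) g=3 f=8, (1,7) g=3 f=10, (2,5) g=2 f=8, (2,7) g=2 f=10, (3,5) g=1 f=8, (4,6) g=1 f=10]; closed=[(0,5), (0,6), (1,6), (2,6), (3,6)]

step 1: expand (0,5) (f=8, h=4) → closed; open now [(0,7) g=4 f=10, (1,5) g=3 f=8, (1,7) g=3 f=10, (2,5) g=2 f=8, (2,7) g=2 f=10, (3,5) g=1 f=8, (4,6) g=1 f=10]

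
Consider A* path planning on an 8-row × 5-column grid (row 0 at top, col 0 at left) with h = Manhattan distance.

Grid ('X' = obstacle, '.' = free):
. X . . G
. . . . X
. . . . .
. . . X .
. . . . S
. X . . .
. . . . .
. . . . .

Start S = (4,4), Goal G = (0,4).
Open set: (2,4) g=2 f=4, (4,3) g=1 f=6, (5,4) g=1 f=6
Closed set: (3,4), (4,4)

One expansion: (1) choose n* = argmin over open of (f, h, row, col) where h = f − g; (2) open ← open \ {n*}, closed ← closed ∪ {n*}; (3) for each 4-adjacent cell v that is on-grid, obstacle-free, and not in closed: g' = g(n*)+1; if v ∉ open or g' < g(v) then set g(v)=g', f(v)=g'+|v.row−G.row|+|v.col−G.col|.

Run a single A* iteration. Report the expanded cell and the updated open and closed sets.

expanded=(2,4); open=[(2,3) g=3 f=6, (4,3) g=1 f=6, (5,4) g=1 f=6]; closed=[(2,4), (3,4), (4,4)]

step 1: expand (2,4) (f=4, h=2) → closed; open now [(2,3) g=3 f=6, (4,3) g=1 f=6, (5,4) g=1 f=6]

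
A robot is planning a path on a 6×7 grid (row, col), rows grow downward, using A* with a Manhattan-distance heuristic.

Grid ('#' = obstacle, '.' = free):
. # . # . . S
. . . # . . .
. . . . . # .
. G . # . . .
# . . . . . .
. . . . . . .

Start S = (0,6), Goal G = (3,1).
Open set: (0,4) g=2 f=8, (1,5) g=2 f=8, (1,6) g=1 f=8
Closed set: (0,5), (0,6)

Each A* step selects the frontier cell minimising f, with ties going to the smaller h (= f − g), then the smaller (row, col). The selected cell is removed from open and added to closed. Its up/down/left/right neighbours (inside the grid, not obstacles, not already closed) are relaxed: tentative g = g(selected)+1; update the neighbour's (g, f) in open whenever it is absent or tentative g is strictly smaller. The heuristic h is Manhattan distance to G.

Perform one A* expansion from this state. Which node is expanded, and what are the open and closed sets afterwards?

expanded=(0,4); open=[(1,4) g=3 f=8, (1,5) g=2 f=8, (1,6) g=1 f=8]; closed=[(0,4), (0,5), (0,6)]

step 1: expand (0,4) (f=8, h=6) → closed; open now [(1,4) g=3 f=8, (1,5) g=2 f=8, (1,6) g=1 f=8]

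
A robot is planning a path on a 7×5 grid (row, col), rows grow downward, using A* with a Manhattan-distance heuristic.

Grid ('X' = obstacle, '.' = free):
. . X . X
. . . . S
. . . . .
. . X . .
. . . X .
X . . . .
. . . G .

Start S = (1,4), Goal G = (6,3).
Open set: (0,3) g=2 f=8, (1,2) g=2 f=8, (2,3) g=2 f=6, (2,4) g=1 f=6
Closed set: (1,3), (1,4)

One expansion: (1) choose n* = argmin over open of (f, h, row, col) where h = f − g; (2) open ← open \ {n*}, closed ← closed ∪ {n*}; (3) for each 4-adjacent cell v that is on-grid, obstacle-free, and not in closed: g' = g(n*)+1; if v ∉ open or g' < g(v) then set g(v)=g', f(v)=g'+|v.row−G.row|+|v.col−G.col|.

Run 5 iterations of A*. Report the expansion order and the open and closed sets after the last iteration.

step 1: expand (2,3) (f=6, h=4) → closed; open now [(0,3) g=2 f=8, (1,2) g=2 f=8, (2,2) g=3 f=8, (2,4) g=1 f=6, (3,3) g=3 f=6]
step 2: expand (3,3) (f=6, h=3) → closed; open now [(0,3) g=2 f=8, (1,2) g=2 f=8, (2,2) g=3 f=8, (2,4) g=1 f=6, (3,4) g=4 f=8]
step 3: expand (2,4) (f=6, h=5) → closed; open now [(0,3) g=2 f=8, (1,2) g=2 f=8, (2,2) g=3 f=8, (3,4) g=2 f=6]
step 4: expand (3,4) (f=6, h=4) → closed; open now [(0,3) g=2 f=8, (1,2) g=2 f=8, (2,2) g=3 f=8, (4,4) g=3 f=6]
step 5: expand (4,4) (f=6, h=3) → closed; open now [(0,3) g=2 f=8, (1,2) g=2 f=8, (2,2) g=3 f=8, (5,4) g=4 f=6]

order=[(2,3) → (3,3) → (2,4) → (3,4) → (4,4)]; open=[(0,3) g=2 f=8, (1,2) g=2 f=8, (2,2) g=3 f=8, (5,4) g=4 f=6]; closed=[(1,3), (1,4), (2,3), (2,4), (3,3), (3,4), (4,4)]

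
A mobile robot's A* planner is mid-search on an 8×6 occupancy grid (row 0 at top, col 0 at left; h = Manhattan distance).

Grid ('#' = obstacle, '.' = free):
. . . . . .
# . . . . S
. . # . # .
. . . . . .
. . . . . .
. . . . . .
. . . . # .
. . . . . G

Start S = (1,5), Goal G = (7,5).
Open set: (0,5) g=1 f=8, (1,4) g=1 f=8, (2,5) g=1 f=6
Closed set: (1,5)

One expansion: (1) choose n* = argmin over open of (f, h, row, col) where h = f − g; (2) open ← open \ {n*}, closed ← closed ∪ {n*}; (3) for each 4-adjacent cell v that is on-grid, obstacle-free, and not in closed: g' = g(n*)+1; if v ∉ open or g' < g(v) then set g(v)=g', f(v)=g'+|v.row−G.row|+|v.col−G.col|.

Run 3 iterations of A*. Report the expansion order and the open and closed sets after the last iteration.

step 1: expand (2,5) (f=6, h=5) → closed; open now [(0,5) g=1 f=8, (1,4) g=1 f=8, (3,5) g=2 f=6]
step 2: expand (3,5) (f=6, h=4) → closed; open now [(0,5) g=1 f=8, (1,4) g=1 f=8, (3,4) g=3 f=8, (4,5) g=3 f=6]
step 3: expand (4,5) (f=6, h=3) → closed; open now [(0,5) g=1 f=8, (1,4) g=1 f=8, (3,4) g=3 f=8, (4,4) g=4 f=8, (5,5) g=4 f=6]

order=[(2,5) → (3,5) → (4,5)]; open=[(0,5) g=1 f=8, (1,4) g=1 f=8, (3,4) g=3 f=8, (4,4) g=4 f=8, (5,5) g=4 f=6]; closed=[(1,5), (2,5), (3,5), (4,5)]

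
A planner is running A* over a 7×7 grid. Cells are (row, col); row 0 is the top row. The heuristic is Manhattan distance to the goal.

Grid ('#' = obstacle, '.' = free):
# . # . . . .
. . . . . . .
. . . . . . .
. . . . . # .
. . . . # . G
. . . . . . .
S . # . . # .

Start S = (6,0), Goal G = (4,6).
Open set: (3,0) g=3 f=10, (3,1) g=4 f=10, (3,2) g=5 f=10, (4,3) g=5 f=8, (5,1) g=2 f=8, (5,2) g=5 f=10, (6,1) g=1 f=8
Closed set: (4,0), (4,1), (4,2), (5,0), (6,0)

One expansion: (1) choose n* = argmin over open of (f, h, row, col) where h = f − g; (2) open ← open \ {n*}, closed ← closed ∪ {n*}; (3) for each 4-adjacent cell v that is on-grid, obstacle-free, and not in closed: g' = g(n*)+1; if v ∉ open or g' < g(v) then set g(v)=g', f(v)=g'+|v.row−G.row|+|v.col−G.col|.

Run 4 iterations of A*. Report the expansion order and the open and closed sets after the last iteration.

order=[(4,3) → (5,1) → (5,2) → (5,3)]; open=[(3,0) g=3 f=10, (3,1) g=4 f=10, (3,2) g=5 f=10, (3,3) g=6 f=10, (5,4) g=5 f=8, (6,1) g=1 f=8, (6,3) g=5 f=10]; closed=[(4,0), (4,1), (4,2), (4,3), (5,0), (5,1), (5,2), (5,3), (6,0)]

step 1: expand (4,3) (f=8, h=3) → closed; open now [(3,0) g=3 f=10, (3,1) g=4 f=10, (3,2) g=5 f=10, (3,3) g=6 f=10, (5,1) g=2 f=8, (5,2) g=5 f=10, (5,3) g=6 f=10, (6,1) g=1 f=8]
step 2: expand (5,1) (f=8, h=6) → closed; open now [(3,0) g=3 f=10, (3,1) g=4 f=10, (3,2) g=5 f=10, (3,3) g=6 f=10, (5,2) g=3 f=8, (5,3) g=6 f=10, (6,1) g=1 f=8]
step 3: expand (5,2) (f=8, h=5) → closed; open now [(3,0) g=3 f=10, (3,1) g=4 f=10, (3,2) g=5 f=10, (3,3) g=6 f=10, (5,3) g=4 f=8, (6,1) g=1 f=8]
step 4: expand (5,3) (f=8, h=4) → closed; open now [(3,0) g=3 f=10, (3,1) g=4 f=10, (3,2) g=5 f=10, (3,3) g=6 f=10, (5,4) g=5 f=8, (6,1) g=1 f=8, (6,3) g=5 f=10]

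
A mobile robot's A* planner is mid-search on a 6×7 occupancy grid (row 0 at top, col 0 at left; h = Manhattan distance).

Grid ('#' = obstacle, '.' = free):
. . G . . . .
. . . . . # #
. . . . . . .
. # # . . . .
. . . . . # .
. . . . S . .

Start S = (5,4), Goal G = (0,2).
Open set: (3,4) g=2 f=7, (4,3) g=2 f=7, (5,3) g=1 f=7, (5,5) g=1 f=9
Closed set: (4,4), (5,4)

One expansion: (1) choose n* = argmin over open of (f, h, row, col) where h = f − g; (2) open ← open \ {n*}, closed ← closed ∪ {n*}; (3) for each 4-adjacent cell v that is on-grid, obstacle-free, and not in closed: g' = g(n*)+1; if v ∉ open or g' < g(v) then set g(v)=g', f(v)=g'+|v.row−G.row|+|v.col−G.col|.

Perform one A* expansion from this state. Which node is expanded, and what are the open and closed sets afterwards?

step 1: expand (3,4) (f=7, h=5) → closed; open now [(2,4) g=3 f=7, (3,3) g=3 f=7, (3,5) g=3 f=9, (4,3) g=2 f=7, (5,3) g=1 f=7, (5,5) g=1 f=9]

expanded=(3,4); open=[(2,4) g=3 f=7, (3,3) g=3 f=7, (3,5) g=3 f=9, (4,3) g=2 f=7, (5,3) g=1 f=7, (5,5) g=1 f=9]; closed=[(3,4), (4,4), (5,4)]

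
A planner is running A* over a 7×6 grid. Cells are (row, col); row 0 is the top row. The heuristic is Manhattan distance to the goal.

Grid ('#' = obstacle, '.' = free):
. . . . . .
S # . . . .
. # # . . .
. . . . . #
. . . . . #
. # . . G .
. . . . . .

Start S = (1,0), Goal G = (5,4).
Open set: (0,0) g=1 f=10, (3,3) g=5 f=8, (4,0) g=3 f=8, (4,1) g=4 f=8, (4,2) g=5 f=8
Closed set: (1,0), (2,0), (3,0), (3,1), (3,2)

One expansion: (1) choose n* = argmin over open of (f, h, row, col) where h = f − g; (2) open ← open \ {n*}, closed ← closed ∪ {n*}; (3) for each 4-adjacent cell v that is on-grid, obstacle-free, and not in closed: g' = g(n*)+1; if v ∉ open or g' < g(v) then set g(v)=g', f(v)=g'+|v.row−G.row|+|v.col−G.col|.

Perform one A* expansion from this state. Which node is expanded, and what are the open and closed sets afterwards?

step 1: expand (3,3) (f=8, h=3) → closed; open now [(0,0) g=1 f=10, (2,3) g=6 f=10, (3,4) g=6 f=8, (4,0) g=3 f=8, (4,1) g=4 f=8, (4,2) g=5 f=8, (4,3) g=6 f=8]

expanded=(3,3); open=[(0,0) g=1 f=10, (2,3) g=6 f=10, (3,4) g=6 f=8, (4,0) g=3 f=8, (4,1) g=4 f=8, (4,2) g=5 f=8, (4,3) g=6 f=8]; closed=[(1,0), (2,0), (3,0), (3,1), (3,2), (3,3)]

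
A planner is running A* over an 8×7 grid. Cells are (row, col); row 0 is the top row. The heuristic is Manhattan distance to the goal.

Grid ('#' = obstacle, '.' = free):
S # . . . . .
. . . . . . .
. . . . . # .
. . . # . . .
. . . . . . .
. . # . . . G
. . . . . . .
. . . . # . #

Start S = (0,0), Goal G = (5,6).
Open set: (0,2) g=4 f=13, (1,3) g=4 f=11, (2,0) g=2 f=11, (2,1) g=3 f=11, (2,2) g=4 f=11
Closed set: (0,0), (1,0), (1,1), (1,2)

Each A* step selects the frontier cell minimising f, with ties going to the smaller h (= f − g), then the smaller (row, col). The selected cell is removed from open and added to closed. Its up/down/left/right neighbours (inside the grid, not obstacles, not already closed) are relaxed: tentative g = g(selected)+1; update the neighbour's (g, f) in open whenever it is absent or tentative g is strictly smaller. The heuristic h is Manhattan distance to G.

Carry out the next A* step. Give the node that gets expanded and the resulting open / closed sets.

expanded=(1,3); open=[(0,2) g=4 f=13, (0,3) g=5 f=13, (1,4) g=5 f=11, (2,0) g=2 f=11, (2,1) g=3 f=11, (2,2) g=4 f=11, (2,3) g=5 f=11]; closed=[(0,0), (1,0), (1,1), (1,2), (1,3)]

step 1: expand (1,3) (f=11, h=7) → closed; open now [(0,2) g=4 f=13, (0,3) g=5 f=13, (1,4) g=5 f=11, (2,0) g=2 f=11, (2,1) g=3 f=11, (2,2) g=4 f=11, (2,3) g=5 f=11]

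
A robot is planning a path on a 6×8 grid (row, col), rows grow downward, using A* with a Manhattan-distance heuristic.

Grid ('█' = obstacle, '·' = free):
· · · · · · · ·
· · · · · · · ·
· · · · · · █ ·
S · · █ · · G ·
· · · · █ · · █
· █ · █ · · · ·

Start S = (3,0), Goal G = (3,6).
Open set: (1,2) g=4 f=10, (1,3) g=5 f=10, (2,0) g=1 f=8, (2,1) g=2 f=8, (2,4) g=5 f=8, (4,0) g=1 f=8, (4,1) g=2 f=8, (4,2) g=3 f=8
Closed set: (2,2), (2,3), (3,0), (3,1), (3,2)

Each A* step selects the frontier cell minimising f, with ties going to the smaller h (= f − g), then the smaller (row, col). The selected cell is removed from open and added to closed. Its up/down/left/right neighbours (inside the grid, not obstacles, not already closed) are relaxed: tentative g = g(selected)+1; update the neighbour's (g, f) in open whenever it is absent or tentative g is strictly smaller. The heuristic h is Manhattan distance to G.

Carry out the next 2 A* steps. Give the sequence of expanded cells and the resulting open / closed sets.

order=[(2,4) → (2,5)]; open=[(1,2) g=4 f=10, (1,3) g=5 f=10, (1,4) g=6 f=10, (1,5) g=7 f=10, (2,0) g=1 f=8, (2,1) g=2 f=8, (3,4) g=6 f=8, (3,5) g=7 f=8, (4,0) g=1 f=8, (4,1) g=2 f=8, (4,2) g=3 f=8]; closed=[(2,2), (2,3), (2,4), (2,5), (3,0), (3,1), (3,2)]

step 1: expand (2,4) (f=8, h=3) → closed; open now [(1,2) g=4 f=10, (1,3) g=5 f=10, (1,4) g=6 f=10, (2,0) g=1 f=8, (2,1) g=2 f=8, (2,5) g=6 f=8, (3,4) g=6 f=8, (4,0) g=1 f=8, (4,1) g=2 f=8, (4,2) g=3 f=8]
step 2: expand (2,5) (f=8, h=2) → closed; open now [(1,2) g=4 f=10, (1,3) g=5 f=10, (1,4) g=6 f=10, (1,5) g=7 f=10, (2,0) g=1 f=8, (2,1) g=2 f=8, (3,4) g=6 f=8, (3,5) g=7 f=8, (4,0) g=1 f=8, (4,1) g=2 f=8, (4,2) g=3 f=8]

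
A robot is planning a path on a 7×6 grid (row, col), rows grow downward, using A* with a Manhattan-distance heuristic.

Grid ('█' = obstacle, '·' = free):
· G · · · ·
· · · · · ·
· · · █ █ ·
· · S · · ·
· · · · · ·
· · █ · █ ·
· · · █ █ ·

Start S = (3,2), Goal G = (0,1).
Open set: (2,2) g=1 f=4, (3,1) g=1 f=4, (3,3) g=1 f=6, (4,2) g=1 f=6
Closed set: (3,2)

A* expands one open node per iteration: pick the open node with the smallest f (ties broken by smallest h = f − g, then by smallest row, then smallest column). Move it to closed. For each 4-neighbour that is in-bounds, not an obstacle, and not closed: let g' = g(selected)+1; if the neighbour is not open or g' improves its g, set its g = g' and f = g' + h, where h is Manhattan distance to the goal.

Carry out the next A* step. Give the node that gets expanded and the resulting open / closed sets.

step 1: expand (2,2) (f=4, h=3) → closed; open now [(1,2) g=2 f=4, (2,1) g=2 f=4, (3,1) g=1 f=4, (3,3) g=1 f=6, (4,2) g=1 f=6]

expanded=(2,2); open=[(1,2) g=2 f=4, (2,1) g=2 f=4, (3,1) g=1 f=4, (3,3) g=1 f=6, (4,2) g=1 f=6]; closed=[(2,2), (3,2)]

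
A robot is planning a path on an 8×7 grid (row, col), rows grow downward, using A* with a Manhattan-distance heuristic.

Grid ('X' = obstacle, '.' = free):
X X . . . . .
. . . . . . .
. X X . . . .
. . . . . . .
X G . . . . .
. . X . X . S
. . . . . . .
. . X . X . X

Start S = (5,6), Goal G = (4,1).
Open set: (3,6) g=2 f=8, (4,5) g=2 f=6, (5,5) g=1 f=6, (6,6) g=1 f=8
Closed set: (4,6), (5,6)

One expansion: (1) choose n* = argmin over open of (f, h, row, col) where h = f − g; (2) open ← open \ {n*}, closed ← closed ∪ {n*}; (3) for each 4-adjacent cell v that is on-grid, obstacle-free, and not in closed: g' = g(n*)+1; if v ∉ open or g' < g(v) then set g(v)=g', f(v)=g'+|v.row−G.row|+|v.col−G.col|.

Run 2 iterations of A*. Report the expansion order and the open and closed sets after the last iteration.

step 1: expand (4,5) (f=6, h=4) → closed; open now [(3,5) g=3 f=8, (3,6) g=2 f=8, (4,4) g=3 f=6, (5,5) g=1 f=6, (6,6) g=1 f=8]
step 2: expand (4,4) (f=6, h=3) → closed; open now [(3,4) g=4 f=8, (3,5) g=3 f=8, (3,6) g=2 f=8, (4,3) g=4 f=6, (5,5) g=1 f=6, (6,6) g=1 f=8]

order=[(4,5) → (4,4)]; open=[(3,4) g=4 f=8, (3,5) g=3 f=8, (3,6) g=2 f=8, (4,3) g=4 f=6, (5,5) g=1 f=6, (6,6) g=1 f=8]; closed=[(4,4), (4,5), (4,6), (5,6)]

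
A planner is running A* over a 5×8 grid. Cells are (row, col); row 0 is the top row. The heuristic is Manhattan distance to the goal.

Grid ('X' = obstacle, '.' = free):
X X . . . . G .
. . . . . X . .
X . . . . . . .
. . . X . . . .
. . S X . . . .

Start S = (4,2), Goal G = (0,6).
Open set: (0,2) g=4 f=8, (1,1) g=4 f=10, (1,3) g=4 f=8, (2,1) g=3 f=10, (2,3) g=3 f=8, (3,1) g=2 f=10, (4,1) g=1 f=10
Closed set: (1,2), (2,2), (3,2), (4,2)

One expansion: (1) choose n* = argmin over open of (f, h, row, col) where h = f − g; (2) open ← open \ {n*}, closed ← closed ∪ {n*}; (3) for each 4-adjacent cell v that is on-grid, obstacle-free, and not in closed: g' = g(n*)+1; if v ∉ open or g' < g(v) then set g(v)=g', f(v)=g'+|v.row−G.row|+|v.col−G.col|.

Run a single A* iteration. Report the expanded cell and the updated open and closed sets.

step 1: expand (0,2) (f=8, h=4) → closed; open now [(0,3) g=5 f=8, (1,1) g=4 f=10, (1,3) g=4 f=8, (2,1) g=3 f=10, (2,3) g=3 f=8, (3,1) g=2 f=10, (4,1) g=1 f=10]

expanded=(0,2); open=[(0,3) g=5 f=8, (1,1) g=4 f=10, (1,3) g=4 f=8, (2,1) g=3 f=10, (2,3) g=3 f=8, (3,1) g=2 f=10, (4,1) g=1 f=10]; closed=[(0,2), (1,2), (2,2), (3,2), (4,2)]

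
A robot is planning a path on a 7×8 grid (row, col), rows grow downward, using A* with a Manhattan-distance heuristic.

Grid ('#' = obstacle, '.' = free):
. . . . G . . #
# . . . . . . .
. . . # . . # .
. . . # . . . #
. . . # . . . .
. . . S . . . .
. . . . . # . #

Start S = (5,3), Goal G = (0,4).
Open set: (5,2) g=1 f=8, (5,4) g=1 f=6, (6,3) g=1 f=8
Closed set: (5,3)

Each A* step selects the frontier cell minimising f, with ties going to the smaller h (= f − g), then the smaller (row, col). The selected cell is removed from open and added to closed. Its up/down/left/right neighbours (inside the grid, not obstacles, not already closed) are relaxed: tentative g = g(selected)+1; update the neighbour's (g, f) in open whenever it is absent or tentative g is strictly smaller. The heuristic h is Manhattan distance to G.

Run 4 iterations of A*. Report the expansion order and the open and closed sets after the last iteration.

step 1: expand (5,4) (f=6, h=5) → closed; open now [(4,4) g=2 f=6, (5,2) g=1 f=8, (5,5) g=2 f=8, (6,3) g=1 f=8, (6,4) g=2 f=8]
step 2: expand (4,4) (f=6, h=4) → closed; open now [(3,4) g=3 f=6, (4,5) g=3 f=8, (5,2) g=1 f=8, (5,5) g=2 f=8, (6,3) g=1 f=8, (6,4) g=2 f=8]
step 3: expand (3,4) (f=6, h=3) → closed; open now [(2,4) g=4 f=6, (3,5) g=4 f=8, (4,5) g=3 f=8, (5,2) g=1 f=8, (5,5) g=2 f=8, (6,3) g=1 f=8, (6,4) g=2 f=8]
step 4: expand (2,4) (f=6, h=2) → closed; open now [(1,4) g=5 f=6, (2,5) g=5 f=8, (3,5) g=4 f=8, (4,5) g=3 f=8, (5,2) g=1 f=8, (5,5) g=2 f=8, (6,3) g=1 f=8, (6,4) g=2 f=8]

order=[(5,4) → (4,4) → (3,4) → (2,4)]; open=[(1,4) g=5 f=6, (2,5) g=5 f=8, (3,5) g=4 f=8, (4,5) g=3 f=8, (5,2) g=1 f=8, (5,5) g=2 f=8, (6,3) g=1 f=8, (6,4) g=2 f=8]; closed=[(2,4), (3,4), (4,4), (5,3), (5,4)]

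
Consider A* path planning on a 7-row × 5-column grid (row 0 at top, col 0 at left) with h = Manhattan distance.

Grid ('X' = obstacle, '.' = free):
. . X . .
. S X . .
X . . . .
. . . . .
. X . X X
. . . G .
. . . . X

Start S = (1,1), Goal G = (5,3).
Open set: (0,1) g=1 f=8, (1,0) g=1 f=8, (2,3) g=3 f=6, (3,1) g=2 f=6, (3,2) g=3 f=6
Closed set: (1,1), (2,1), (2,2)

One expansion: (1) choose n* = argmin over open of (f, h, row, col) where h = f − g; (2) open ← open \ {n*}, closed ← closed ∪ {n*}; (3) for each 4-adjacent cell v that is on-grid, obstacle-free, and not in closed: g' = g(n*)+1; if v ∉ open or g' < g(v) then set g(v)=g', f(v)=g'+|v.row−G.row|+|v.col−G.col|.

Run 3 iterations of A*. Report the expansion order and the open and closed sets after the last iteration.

step 1: expand (2,3) (f=6, h=3) → closed; open now [(0,1) g=1 f=8, (1,0) g=1 f=8, (1,3) g=4 f=8, (2,4) g=4 f=8, (3,1) g=2 f=6, (3,2) g=3 f=6, (3,3) g=4 f=6]
step 2: expand (3,3) (f=6, h=2) → closed; open now [(0,1) g=1 f=8, (1,0) g=1 f=8, (1,3) g=4 f=8, (2,4) g=4 f=8, (3,1) g=2 f=6, (3,2) g=3 f=6, (3,4) g=5 f=8]
step 3: expand (3,2) (f=6, h=3) → closed; open now [(0,1) g=1 f=8, (1,0) g=1 f=8, (1,3) g=4 f=8, (2,4) g=4 f=8, (3,1) g=2 f=6, (3,4) g=5 f=8, (4,2) g=4 f=6]

order=[(2,3) → (3,3) → (3,2)]; open=[(0,1) g=1 f=8, (1,0) g=1 f=8, (1,3) g=4 f=8, (2,4) g=4 f=8, (3,1) g=2 f=6, (3,4) g=5 f=8, (4,2) g=4 f=6]; closed=[(1,1), (2,1), (2,2), (2,3), (3,2), (3,3)]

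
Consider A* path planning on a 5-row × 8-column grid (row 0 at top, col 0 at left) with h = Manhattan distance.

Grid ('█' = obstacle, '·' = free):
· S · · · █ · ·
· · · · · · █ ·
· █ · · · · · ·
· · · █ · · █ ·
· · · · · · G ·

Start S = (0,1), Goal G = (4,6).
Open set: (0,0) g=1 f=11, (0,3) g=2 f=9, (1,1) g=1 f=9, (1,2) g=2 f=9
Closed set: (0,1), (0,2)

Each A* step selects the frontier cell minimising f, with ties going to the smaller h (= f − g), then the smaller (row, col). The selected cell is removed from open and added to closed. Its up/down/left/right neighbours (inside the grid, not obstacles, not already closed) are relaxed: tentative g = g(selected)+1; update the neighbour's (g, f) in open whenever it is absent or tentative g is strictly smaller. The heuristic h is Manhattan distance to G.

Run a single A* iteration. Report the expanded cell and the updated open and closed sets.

step 1: expand (0,3) (f=9, h=7) → closed; open now [(0,0) g=1 f=11, (0,4) g=3 f=9, (1,1) g=1 f=9, (1,2) g=2 f=9, (1,3) g=3 f=9]

expanded=(0,3); open=[(0,0) g=1 f=11, (0,4) g=3 f=9, (1,1) g=1 f=9, (1,2) g=2 f=9, (1,3) g=3 f=9]; closed=[(0,1), (0,2), (0,3)]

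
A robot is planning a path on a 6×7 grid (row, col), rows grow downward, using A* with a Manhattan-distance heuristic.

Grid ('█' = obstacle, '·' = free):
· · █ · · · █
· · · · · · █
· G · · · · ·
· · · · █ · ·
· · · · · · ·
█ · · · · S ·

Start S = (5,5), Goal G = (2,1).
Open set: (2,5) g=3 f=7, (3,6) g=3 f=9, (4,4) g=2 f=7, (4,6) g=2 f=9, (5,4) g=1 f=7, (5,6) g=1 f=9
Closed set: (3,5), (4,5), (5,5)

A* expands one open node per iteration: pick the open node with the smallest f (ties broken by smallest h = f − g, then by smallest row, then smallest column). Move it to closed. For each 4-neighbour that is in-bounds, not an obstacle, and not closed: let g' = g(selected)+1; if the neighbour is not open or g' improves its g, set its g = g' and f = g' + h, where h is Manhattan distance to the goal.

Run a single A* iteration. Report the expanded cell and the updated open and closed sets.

step 1: expand (2,5) (f=7, h=4) → closed; open now [(1,5) g=4 f=9, (2,4) g=4 f=7, (2,6) g=4 f=9, (3,6) g=3 f=9, (4,4) g=2 f=7, (4,6) g=2 f=9, (5,4) g=1 f=7, (5,6) g=1 f=9]

expanded=(2,5); open=[(1,5) g=4 f=9, (2,4) g=4 f=7, (2,6) g=4 f=9, (3,6) g=3 f=9, (4,4) g=2 f=7, (4,6) g=2 f=9, (5,4) g=1 f=7, (5,6) g=1 f=9]; closed=[(2,5), (3,5), (4,5), (5,5)]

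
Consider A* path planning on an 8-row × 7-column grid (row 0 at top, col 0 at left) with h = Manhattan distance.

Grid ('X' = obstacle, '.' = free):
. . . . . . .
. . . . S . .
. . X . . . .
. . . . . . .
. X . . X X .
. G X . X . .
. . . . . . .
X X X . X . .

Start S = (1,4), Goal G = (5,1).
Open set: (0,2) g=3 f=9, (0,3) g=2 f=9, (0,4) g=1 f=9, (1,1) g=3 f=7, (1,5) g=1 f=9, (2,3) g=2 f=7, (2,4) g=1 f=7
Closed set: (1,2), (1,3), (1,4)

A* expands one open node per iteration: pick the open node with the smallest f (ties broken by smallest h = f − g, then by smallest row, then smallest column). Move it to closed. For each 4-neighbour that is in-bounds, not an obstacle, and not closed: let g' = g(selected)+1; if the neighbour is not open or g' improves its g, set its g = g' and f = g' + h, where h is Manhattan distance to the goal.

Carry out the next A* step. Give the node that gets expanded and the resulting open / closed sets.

expanded=(1,1); open=[(0,1) g=4 f=9, (0,2) g=3 f=9, (0,3) g=2 f=9, (0,4) g=1 f=9, (1,0) g=4 f=9, (1,5) g=1 f=9, (2,1) g=4 f=7, (2,3) g=2 f=7, (2,4) g=1 f=7]; closed=[(1,1), (1,2), (1,3), (1,4)]

step 1: expand (1,1) (f=7, h=4) → closed; open now [(0,1) g=4 f=9, (0,2) g=3 f=9, (0,3) g=2 f=9, (0,4) g=1 f=9, (1,0) g=4 f=9, (1,5) g=1 f=9, (2,1) g=4 f=7, (2,3) g=2 f=7, (2,4) g=1 f=7]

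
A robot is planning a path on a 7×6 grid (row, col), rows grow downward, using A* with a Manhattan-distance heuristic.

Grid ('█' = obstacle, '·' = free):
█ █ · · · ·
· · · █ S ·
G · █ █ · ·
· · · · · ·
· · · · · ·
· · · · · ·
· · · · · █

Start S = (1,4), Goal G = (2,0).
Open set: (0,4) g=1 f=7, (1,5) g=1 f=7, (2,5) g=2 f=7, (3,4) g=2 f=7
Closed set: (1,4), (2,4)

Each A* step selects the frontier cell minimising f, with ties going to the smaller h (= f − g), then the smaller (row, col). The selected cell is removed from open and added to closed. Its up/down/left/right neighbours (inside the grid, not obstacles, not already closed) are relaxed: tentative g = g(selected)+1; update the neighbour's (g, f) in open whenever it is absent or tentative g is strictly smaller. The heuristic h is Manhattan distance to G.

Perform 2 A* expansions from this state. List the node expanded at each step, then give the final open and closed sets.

order=[(2,5) → (3,4)]; open=[(0,4) g=1 f=7, (1,5) g=1 f=7, (3,3) g=3 f=7, (3,5) g=3 f=9, (4,4) g=3 f=9]; closed=[(1,4), (2,4), (2,5), (3,4)]

step 1: expand (2,5) (f=7, h=5) → closed; open now [(0,4) g=1 f=7, (1,5) g=1 f=7, (3,4) g=2 f=7, (3,5) g=3 f=9]
step 2: expand (3,4) (f=7, h=5) → closed; open now [(0,4) g=1 f=7, (1,5) g=1 f=7, (3,3) g=3 f=7, (3,5) g=3 f=9, (4,4) g=3 f=9]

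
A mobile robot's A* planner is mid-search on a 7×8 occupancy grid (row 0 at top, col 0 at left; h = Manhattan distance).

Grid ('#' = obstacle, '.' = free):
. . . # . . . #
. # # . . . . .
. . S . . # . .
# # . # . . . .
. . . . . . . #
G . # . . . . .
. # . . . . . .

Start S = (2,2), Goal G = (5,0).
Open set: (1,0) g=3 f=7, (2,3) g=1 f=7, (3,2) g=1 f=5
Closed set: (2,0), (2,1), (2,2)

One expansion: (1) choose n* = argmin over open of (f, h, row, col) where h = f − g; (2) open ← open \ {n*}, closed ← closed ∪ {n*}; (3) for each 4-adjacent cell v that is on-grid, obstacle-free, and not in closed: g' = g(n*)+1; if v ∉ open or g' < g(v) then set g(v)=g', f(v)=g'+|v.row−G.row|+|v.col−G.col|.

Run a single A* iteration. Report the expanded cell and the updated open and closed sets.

expanded=(3,2); open=[(1,0) g=3 f=7, (2,3) g=1 f=7, (4,2) g=2 f=5]; closed=[(2,0), (2,1), (2,2), (3,2)]

step 1: expand (3,2) (f=5, h=4) → closed; open now [(1,0) g=3 f=7, (2,3) g=1 f=7, (4,2) g=2 f=5]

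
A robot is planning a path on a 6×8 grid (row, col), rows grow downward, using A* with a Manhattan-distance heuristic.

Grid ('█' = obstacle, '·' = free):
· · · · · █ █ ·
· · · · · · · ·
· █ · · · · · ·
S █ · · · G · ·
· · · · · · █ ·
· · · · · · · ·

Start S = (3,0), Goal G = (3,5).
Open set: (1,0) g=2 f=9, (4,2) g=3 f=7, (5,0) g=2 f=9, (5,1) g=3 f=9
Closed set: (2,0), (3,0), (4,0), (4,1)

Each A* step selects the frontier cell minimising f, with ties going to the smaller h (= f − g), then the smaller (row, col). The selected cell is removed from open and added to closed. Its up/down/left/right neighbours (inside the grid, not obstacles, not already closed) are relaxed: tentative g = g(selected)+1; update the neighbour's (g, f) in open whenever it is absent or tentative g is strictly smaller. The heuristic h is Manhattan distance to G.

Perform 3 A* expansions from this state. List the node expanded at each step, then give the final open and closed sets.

order=[(4,2) → (3,2) → (3,3)]; open=[(1,0) g=2 f=9, (2,2) g=5 f=9, (2,3) g=6 f=9, (3,4) g=6 f=7, (4,3) g=4 f=7, (5,0) g=2 f=9, (5,1) g=3 f=9, (5,2) g=4 f=9]; closed=[(2,0), (3,0), (3,2), (3,3), (4,0), (4,1), (4,2)]

step 1: expand (4,2) (f=7, h=4) → closed; open now [(1,0) g=2 f=9, (3,2) g=4 f=7, (4,3) g=4 f=7, (5,0) g=2 f=9, (5,1) g=3 f=9, (5,2) g=4 f=9]
step 2: expand (3,2) (f=7, h=3) → closed; open now [(1,0) g=2 f=9, (2,2) g=5 f=9, (3,3) g=5 f=7, (4,3) g=4 f=7, (5,0) g=2 f=9, (5,1) g=3 f=9, (5,2) g=4 f=9]
step 3: expand (3,3) (f=7, h=2) → closed; open now [(1,0) g=2 f=9, (2,2) g=5 f=9, (2,3) g=6 f=9, (3,4) g=6 f=7, (4,3) g=4 f=7, (5,0) g=2 f=9, (5,1) g=3 f=9, (5,2) g=4 f=9]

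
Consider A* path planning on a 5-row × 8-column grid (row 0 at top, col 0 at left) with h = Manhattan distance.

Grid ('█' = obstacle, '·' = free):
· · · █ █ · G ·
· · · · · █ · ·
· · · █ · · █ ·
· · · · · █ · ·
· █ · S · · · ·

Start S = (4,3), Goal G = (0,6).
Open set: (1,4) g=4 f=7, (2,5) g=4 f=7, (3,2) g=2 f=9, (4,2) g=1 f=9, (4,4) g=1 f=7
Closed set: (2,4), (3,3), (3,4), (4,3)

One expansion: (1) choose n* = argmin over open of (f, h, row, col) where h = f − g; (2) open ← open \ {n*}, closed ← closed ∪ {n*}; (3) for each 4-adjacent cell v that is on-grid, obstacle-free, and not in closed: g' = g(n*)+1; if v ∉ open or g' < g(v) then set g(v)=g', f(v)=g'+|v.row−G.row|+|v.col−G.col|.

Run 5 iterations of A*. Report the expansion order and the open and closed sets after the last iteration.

step 1: expand (1,4) (f=7, h=3) → closed; open now [(1,3) g=5 f=9, (2,5) g=4 f=7, (3,2) g=2 f=9, (4,2) g=1 f=9, (4,4) g=1 f=7]
step 2: expand (2,5) (f=7, h=3) → closed; open now [(1,3) g=5 f=9, (3,2) g=2 f=9, (4,2) g=1 f=9, (4,4) g=1 f=7]
step 3: expand (4,4) (f=7, h=6) → closed; open now [(1,3) g=5 f=9, (3,2) g=2 f=9, (4,2) g=1 f=9, (4,5) g=2 f=7]
step 4: expand (4,5) (f=7, h=5) → closed; open now [(1,3) g=5 f=9, (3,2) g=2 f=9, (4,2) g=1 f=9, (4,6) g=3 f=7]
step 5: expand (4,6) (f=7, h=4) → closed; open now [(1,3) g=5 f=9, (3,2) g=2 f=9, (3,6) g=4 f=7, (4,2) g=1 f=9, (4,7) g=4 f=9]

order=[(1,4) → (2,5) → (4,4) → (4,5) → (4,6)]; open=[(1,3) g=5 f=9, (3,2) g=2 f=9, (3,6) g=4 f=7, (4,2) g=1 f=9, (4,7) g=4 f=9]; closed=[(1,4), (2,4), (2,5), (3,3), (3,4), (4,3), (4,4), (4,5), (4,6)]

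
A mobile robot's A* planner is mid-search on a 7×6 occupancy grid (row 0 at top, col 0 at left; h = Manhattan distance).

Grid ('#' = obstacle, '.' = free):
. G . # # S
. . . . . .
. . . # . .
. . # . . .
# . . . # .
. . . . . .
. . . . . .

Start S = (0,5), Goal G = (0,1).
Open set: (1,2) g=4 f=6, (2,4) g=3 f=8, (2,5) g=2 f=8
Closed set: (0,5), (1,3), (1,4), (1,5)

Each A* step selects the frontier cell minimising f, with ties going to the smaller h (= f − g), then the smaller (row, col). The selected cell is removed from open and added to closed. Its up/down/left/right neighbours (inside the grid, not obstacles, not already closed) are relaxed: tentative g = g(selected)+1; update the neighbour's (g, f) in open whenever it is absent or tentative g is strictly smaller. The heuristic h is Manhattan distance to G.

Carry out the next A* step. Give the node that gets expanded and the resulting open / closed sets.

expanded=(1,2); open=[(0,2) g=5 f=6, (1,1) g=5 f=6, (2,2) g=5 f=8, (2,4) g=3 f=8, (2,5) g=2 f=8]; closed=[(0,5), (1,2), (1,3), (1,4), (1,5)]

step 1: expand (1,2) (f=6, h=2) → closed; open now [(0,2) g=5 f=6, (1,1) g=5 f=6, (2,2) g=5 f=8, (2,4) g=3 f=8, (2,5) g=2 f=8]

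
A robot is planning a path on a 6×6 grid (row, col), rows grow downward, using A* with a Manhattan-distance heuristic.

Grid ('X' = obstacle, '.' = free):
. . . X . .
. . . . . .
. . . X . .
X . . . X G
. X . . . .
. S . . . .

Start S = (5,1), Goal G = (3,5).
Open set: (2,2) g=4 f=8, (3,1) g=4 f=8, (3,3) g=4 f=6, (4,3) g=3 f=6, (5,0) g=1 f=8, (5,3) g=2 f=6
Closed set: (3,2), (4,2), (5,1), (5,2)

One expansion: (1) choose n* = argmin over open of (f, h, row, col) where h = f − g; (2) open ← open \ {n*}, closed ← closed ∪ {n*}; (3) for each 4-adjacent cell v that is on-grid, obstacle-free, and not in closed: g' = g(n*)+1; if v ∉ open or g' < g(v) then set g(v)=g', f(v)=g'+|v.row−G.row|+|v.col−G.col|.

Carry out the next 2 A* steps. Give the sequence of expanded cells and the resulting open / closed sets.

order=[(3,3) → (4,3)]; open=[(2,2) g=4 f=8, (3,1) g=4 f=8, (4,4) g=4 f=6, (5,0) g=1 f=8, (5,3) g=2 f=6]; closed=[(3,2), (3,3), (4,2), (4,3), (5,1), (5,2)]

step 1: expand (3,3) (f=6, h=2) → closed; open now [(2,2) g=4 f=8, (3,1) g=4 f=8, (4,3) g=3 f=6, (5,0) g=1 f=8, (5,3) g=2 f=6]
step 2: expand (4,3) (f=6, h=3) → closed; open now [(2,2) g=4 f=8, (3,1) g=4 f=8, (4,4) g=4 f=6, (5,0) g=1 f=8, (5,3) g=2 f=6]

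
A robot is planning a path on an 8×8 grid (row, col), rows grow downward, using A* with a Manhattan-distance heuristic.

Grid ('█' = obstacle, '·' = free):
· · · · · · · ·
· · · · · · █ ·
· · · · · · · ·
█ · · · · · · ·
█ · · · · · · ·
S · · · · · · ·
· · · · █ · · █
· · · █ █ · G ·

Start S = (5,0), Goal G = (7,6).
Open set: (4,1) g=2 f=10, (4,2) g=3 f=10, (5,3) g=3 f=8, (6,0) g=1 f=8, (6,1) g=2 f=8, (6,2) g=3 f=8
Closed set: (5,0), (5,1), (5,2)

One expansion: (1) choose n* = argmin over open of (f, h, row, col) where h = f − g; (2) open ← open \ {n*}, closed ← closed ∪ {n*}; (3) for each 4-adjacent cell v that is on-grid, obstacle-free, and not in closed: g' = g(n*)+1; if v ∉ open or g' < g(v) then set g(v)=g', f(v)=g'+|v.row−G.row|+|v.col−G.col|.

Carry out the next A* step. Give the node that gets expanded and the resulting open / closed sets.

expanded=(5,3); open=[(4,1) g=2 f=10, (4,2) g=3 f=10, (4,3) g=4 f=10, (5,4) g=4 f=8, (6,0) g=1 f=8, (6,1) g=2 f=8, (6,2) g=3 f=8, (6,3) g=4 f=8]; closed=[(5,0), (5,1), (5,2), (5,3)]

step 1: expand (5,3) (f=8, h=5) → closed; open now [(4,1) g=2 f=10, (4,2) g=3 f=10, (4,3) g=4 f=10, (5,4) g=4 f=8, (6,0) g=1 f=8, (6,1) g=2 f=8, (6,2) g=3 f=8, (6,3) g=4 f=8]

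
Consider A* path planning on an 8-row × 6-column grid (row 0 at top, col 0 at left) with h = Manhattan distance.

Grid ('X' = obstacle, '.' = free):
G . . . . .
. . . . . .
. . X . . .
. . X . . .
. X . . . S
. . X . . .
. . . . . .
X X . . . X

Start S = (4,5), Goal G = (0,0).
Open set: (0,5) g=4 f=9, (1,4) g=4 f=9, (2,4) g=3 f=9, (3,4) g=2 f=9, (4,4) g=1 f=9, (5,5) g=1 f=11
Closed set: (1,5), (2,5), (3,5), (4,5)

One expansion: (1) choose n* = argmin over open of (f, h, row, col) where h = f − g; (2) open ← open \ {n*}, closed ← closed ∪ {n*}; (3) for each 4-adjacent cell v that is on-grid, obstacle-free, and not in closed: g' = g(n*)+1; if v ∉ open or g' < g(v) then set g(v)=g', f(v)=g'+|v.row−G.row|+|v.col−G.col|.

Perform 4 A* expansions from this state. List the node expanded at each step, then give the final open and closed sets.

step 1: expand (0,5) (f=9, h=5) → closed; open now [(0,4) g=5 f=9, (1,4) g=4 f=9, (2,4) g=3 f=9, (3,4) g=2 f=9, (4,4) g=1 f=9, (5,5) g=1 f=11]
step 2: expand (0,4) (f=9, h=4) → closed; open now [(0,3) g=6 f=9, (1,4) g=4 f=9, (2,4) g=3 f=9, (3,4) g=2 f=9, (4,4) g=1 f=9, (5,5) g=1 f=11]
step 3: expand (0,3) (f=9, h=3) → closed; open now [(0,2) g=7 f=9, (1,3) g=7 f=11, (1,4) g=4 f=9, (2,4) g=3 f=9, (3,4) g=2 f=9, (4,4) g=1 f=9, (5,5) g=1 f=11]
step 4: expand (0,2) (f=9, h=2) → closed; open now [(0,1) g=8 f=9, (1,2) g=8 f=11, (1,3) g=7 f=11, (1,4) g=4 f=9, (2,4) g=3 f=9, (3,4) g=2 f=9, (4,4) g=1 f=9, (5,5) g=1 f=11]

order=[(0,5) → (0,4) → (0,3) → (0,2)]; open=[(0,1) g=8 f=9, (1,2) g=8 f=11, (1,3) g=7 f=11, (1,4) g=4 f=9, (2,4) g=3 f=9, (3,4) g=2 f=9, (4,4) g=1 f=9, (5,5) g=1 f=11]; closed=[(0,2), (0,3), (0,4), (0,5), (1,5), (2,5), (3,5), (4,5)]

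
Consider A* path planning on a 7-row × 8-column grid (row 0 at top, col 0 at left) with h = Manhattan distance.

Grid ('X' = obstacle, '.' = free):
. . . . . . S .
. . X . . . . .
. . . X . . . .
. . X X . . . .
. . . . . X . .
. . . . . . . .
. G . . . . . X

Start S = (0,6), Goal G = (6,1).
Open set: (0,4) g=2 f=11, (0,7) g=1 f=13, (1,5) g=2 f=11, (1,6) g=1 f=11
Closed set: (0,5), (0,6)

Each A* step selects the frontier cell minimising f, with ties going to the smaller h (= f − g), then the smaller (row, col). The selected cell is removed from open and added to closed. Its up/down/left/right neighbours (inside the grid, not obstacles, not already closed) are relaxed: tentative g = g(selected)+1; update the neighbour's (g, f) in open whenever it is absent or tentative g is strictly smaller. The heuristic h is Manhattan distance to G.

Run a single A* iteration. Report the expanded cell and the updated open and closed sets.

expanded=(0,4); open=[(0,3) g=3 f=11, (0,7) g=1 f=13, (1,4) g=3 f=11, (1,5) g=2 f=11, (1,6) g=1 f=11]; closed=[(0,4), (0,5), (0,6)]

step 1: expand (0,4) (f=11, h=9) → closed; open now [(0,3) g=3 f=11, (0,7) g=1 f=13, (1,4) g=3 f=11, (1,5) g=2 f=11, (1,6) g=1 f=11]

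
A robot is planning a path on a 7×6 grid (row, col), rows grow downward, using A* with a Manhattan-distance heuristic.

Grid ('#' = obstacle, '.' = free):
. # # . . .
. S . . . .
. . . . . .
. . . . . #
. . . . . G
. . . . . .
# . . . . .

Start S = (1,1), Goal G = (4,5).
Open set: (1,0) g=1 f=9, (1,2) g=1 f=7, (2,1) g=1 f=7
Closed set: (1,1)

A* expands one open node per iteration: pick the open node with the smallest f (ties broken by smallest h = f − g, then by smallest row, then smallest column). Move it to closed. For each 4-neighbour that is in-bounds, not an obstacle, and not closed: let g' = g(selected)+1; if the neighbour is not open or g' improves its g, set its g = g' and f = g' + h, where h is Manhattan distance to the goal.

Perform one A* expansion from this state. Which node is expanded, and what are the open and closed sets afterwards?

expanded=(1,2); open=[(1,0) g=1 f=9, (1,3) g=2 f=7, (2,1) g=1 f=7, (2,2) g=2 f=7]; closed=[(1,1), (1,2)]

step 1: expand (1,2) (f=7, h=6) → closed; open now [(1,0) g=1 f=9, (1,3) g=2 f=7, (2,1) g=1 f=7, (2,2) g=2 f=7]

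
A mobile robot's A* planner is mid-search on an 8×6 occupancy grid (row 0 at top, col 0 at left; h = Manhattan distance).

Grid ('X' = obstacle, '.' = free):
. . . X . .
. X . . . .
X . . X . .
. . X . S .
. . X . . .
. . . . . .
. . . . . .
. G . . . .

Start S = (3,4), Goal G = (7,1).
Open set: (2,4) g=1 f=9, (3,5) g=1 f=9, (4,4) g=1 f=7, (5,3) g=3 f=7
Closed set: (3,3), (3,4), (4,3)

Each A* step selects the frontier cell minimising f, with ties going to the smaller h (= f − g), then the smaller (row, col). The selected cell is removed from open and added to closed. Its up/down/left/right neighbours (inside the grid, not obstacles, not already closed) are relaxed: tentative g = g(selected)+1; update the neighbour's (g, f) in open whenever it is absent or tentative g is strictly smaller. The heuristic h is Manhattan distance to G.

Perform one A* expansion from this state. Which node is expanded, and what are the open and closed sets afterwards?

expanded=(5,3); open=[(2,4) g=1 f=9, (3,5) g=1 f=9, (4,4) g=1 f=7, (5,2) g=4 f=7, (5,4) g=4 f=9, (6,3) g=4 f=7]; closed=[(3,3), (3,4), (4,3), (5,3)]

step 1: expand (5,3) (f=7, h=4) → closed; open now [(2,4) g=1 f=9, (3,5) g=1 f=9, (4,4) g=1 f=7, (5,2) g=4 f=7, (5,4) g=4 f=9, (6,3) g=4 f=7]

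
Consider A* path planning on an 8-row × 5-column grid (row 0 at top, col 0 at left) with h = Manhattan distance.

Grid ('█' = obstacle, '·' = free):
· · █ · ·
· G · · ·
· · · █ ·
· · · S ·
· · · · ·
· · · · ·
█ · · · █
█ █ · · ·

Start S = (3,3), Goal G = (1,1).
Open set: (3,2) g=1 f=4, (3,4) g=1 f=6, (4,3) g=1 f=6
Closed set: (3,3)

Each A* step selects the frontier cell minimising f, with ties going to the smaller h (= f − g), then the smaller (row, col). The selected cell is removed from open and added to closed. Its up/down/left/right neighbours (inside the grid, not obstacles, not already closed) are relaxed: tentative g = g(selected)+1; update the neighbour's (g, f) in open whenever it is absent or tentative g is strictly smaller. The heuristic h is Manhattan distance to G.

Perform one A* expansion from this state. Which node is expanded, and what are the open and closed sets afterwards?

step 1: expand (3,2) (f=4, h=3) → closed; open now [(2,2) g=2 f=4, (3,1) g=2 f=4, (3,4) g=1 f=6, (4,2) g=2 f=6, (4,3) g=1 f=6]

expanded=(3,2); open=[(2,2) g=2 f=4, (3,1) g=2 f=4, (3,4) g=1 f=6, (4,2) g=2 f=6, (4,3) g=1 f=6]; closed=[(3,2), (3,3)]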